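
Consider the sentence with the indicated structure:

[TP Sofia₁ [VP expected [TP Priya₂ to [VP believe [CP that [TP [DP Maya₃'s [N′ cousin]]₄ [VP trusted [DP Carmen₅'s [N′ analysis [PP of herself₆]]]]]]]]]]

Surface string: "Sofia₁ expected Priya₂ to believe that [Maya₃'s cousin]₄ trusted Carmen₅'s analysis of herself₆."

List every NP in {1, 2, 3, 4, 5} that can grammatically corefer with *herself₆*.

*herself* is an anaphor, so Principle A applies: it must be bound in its binding domain.
Binding domain of *herself₆*: the possessed DP, whose subject is Carmen₅.
*Sofia₁* c-commands the anaphor but is outside its binding domain → cannot satisfy Principle A.
*Priya₂* c-commands the anaphor but is outside its binding domain → cannot satisfy Principle A.
*Maya₃* does not c-command the anaphor → cannot bind it.
*[Maya₃'s cousin]₄* c-commands the anaphor but is outside its binding domain → cannot satisfy Principle A.
*Carmen₅* c-commands the anaphor within its binding domain → licit binder.

{5}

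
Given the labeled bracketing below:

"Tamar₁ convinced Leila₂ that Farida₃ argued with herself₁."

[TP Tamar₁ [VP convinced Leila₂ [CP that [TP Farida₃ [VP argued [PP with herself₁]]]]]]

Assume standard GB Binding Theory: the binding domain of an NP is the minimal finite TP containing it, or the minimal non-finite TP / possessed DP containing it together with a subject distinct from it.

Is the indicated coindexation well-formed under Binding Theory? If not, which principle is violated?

Principle A

The two coindexed NPs are *Tamar₁* and *herself₁*.
*herself₁* is an anaphor. Principle A requires it to be bound within its binding domain — the embedded TP, whose subject is Farida₃.
Within that domain it is c-commanded by *Farida₃*, which does not share its index.
*Tamar₁* does c-command the anaphor, but from outside its binding domain.
The anaphor is unbound in its domain → Principle A violation.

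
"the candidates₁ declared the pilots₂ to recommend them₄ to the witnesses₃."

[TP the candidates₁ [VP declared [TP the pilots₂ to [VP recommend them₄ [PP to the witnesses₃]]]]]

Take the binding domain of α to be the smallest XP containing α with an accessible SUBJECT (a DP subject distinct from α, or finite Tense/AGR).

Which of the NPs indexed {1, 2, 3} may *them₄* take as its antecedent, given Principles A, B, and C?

*them* is a pronoun, so Principle B applies: it must be free in its binding domain.
Binding domain of *them₄*: the embedded TP, whose subject is the pilots₂.
*the candidates₁* c-commands the pronoun but from outside its binding domain, and is not c-commanded by it → coindexation permitted.
*the pilots₂* c-commands the pronoun within its binding domain → coindexation would violate Principle B.
*the witnesses₃*: the pronoun c-commands this R-expression → coindexation would violate Principle C on *the witnesses₃*.

{1}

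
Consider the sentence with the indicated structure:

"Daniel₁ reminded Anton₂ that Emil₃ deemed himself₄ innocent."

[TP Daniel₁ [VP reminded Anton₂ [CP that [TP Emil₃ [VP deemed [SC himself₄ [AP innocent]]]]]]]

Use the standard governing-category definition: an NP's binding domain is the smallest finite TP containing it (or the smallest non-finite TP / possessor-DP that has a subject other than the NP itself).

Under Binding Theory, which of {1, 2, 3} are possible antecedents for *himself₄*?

{3}

*himself* is an anaphor, so Principle A applies: it must be bound in its binding domain.
Binding domain of *himself₄*: the embedded TP, whose subject is Emil₃.
*Daniel₁* c-commands the anaphor but is outside its binding domain → cannot satisfy Principle A.
*Anton₂* c-commands the anaphor but is outside its binding domain → cannot satisfy Principle A.
*Emil₃* c-commands the anaphor within its binding domain → licit binder.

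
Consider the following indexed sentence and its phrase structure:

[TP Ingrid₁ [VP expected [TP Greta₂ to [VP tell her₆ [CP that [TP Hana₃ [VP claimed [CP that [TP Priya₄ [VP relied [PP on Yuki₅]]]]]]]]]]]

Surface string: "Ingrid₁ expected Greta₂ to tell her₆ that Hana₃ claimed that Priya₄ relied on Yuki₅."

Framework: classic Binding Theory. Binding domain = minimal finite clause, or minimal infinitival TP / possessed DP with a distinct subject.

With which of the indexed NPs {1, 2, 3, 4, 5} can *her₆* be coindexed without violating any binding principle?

*her* is a pronoun, so Principle B applies: it must be free in its binding domain.
Binding domain of *her₆*: the embedded TP, whose subject is Greta₂.
*Ingrid₁* c-commands the pronoun but from outside its binding domain, and is not c-commanded by it → coindexation permitted.
*Greta₂* c-commands the pronoun within its binding domain → coindexation would violate Principle B.
*Hana₃*: the pronoun c-commands this R-expression → coindexation would violate Principle C on *Hana₃*.
*Priya₄*: the pronoun c-commands this R-expression → coindexation would violate Principle C on *Priya₄*.
*Yuki₅*: the pronoun c-commands this R-expression → coindexation would violate Principle C on *Yuki₅*.

{1}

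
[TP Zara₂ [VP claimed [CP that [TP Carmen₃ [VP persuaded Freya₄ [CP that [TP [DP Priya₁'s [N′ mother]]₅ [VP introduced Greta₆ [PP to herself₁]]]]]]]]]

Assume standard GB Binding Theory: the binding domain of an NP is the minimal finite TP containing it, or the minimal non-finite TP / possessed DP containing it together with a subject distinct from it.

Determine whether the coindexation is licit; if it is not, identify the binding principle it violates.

The two coindexed NPs are *Priya₁* and *herself₁*.
*herself₁* is an anaphor. Principle A requires it to be bound within its binding domain — the embedded TP, whose subject is [Priya₁'s mother]₅.
Within that domain it is c-commanded by *[Priya₁'s mother]₅*, *Greta₆*, none of which share its index.
*Priya₁* does not c-command the anaphor at all.
The anaphor is unbound in its domain → Principle A violation.

Principle A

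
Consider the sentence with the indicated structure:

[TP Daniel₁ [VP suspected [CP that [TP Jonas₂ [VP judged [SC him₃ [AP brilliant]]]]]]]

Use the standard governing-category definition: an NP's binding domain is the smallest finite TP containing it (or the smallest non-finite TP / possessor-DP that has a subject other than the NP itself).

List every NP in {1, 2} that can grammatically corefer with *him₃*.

{1}

*him* is a pronoun, so Principle B applies: it must be free in its binding domain.
Binding domain of *him₃*: the embedded TP, whose subject is Jonas₂.
*Daniel₁* c-commands the pronoun but from outside its binding domain, and is not c-commanded by it → coindexation permitted.
*Jonas₂* c-commands the pronoun within its binding domain → coindexation would violate Principle B.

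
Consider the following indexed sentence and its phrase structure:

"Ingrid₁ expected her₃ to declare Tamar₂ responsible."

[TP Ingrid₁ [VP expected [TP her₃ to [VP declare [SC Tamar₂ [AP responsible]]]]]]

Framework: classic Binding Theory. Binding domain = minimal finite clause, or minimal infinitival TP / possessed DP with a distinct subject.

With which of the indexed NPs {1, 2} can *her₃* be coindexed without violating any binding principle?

none

*her* is a pronoun, so Principle B applies: it must be free in its binding domain.
Binding domain of *her₃*: the matrix TP, whose subject is Ingrid₁.
*Ingrid₁* c-commands the pronoun within its binding domain → coindexation would violate Principle B.
*Tamar₂*: the pronoun c-commands this R-expression → coindexation would violate Principle C on *Tamar₂*.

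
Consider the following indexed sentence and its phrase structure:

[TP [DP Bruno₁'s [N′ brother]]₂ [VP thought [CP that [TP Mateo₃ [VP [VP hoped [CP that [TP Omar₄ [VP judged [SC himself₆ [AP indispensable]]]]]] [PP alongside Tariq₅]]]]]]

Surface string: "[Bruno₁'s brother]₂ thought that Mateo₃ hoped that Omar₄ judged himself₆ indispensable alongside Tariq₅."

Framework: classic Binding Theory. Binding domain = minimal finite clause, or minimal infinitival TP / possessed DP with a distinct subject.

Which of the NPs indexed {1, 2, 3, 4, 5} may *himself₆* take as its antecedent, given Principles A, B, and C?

*himself* is an anaphor, so Principle A applies: it must be bound in its binding domain.
Binding domain of *himself₆*: the embedded TP, whose subject is Omar₄.
*Bruno₁* does not c-command the anaphor → cannot bind it.
*[Bruno₁'s brother]₂* c-commands the anaphor but is outside its binding domain → cannot satisfy Principle A.
*Mateo₃* c-commands the anaphor but is outside its binding domain → cannot satisfy Principle A.
*Omar₄* c-commands the anaphor within its binding domain → licit binder.
*Tariq₅* does not c-command the anaphor → cannot bind it.

{4}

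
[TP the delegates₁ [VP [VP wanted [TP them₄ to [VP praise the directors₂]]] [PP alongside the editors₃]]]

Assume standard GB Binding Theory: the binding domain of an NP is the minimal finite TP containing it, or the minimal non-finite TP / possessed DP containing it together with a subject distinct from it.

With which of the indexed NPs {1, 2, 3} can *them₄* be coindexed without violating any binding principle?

*them* is a pronoun, so Principle B applies: it must be free in its binding domain.
Binding domain of *them₄*: the matrix TP, whose subject is the delegates₁.
*the delegates₁* c-commands the pronoun within its binding domain → coindexation would violate Principle B.
*the directors₂*: the pronoun c-commands this R-expression → coindexation would violate Principle C on *the directors₂*.
*the editors₃* and the pronoun do not c-command one another → neither Principle B nor Principle C is at stake; coindexation permitted.

{3}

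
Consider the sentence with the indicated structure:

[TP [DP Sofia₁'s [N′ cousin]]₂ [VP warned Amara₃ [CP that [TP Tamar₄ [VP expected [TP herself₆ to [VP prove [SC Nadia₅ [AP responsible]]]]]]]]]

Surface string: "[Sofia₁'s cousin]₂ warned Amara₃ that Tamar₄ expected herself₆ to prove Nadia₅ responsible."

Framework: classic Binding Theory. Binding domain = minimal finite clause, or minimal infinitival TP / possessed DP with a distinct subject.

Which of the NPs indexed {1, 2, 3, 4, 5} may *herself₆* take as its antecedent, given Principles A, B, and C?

{4}

*herself* is an anaphor, so Principle A applies: it must be bound in its binding domain.
Binding domain of *herself₆*: the embedded TP, whose subject is Tamar₄.
*Sofia₁* does not c-command the anaphor → cannot bind it.
*[Sofia₁'s cousin]₂* c-commands the anaphor but is outside its binding domain → cannot satisfy Principle A.
*Amara₃* c-commands the anaphor but is outside its binding domain → cannot satisfy Principle A.
*Tamar₄* c-commands the anaphor within its binding domain → licit binder.
*Nadia₅* does not c-command the anaphor → cannot bind it.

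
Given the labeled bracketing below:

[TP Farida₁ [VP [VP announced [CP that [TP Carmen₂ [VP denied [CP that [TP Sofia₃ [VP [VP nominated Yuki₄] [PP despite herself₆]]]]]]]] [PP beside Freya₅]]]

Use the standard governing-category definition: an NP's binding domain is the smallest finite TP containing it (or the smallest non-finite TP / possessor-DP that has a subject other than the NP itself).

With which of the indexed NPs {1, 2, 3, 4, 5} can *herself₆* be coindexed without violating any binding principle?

{3}

*herself* is an anaphor, so Principle A applies: it must be bound in its binding domain.
Binding domain of *herself₆*: the embedded TP, whose subject is Sofia₃.
*Farida₁* c-commands the anaphor but is outside its binding domain → cannot satisfy Principle A.
*Carmen₂* c-commands the anaphor but is outside its binding domain → cannot satisfy Principle A.
*Sofia₃* c-commands the anaphor within its binding domain → licit binder.
*Yuki₄* does not c-command the anaphor → cannot bind it.
*Freya₅* does not c-command the anaphor → cannot bind it.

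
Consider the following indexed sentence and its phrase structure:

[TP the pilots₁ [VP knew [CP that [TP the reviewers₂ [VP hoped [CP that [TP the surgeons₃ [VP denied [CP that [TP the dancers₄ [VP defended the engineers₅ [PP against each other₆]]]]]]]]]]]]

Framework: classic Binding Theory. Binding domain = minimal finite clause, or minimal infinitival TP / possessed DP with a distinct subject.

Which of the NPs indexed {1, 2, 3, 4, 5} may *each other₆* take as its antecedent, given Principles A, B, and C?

{4, 5}

*each other* is an anaphor, so Principle A applies: it must be bound in its binding domain.
Binding domain of *each other₆*: the embedded TP, whose subject is the dancers₄.
*the pilots₁* c-commands the anaphor but is outside its binding domain → cannot satisfy Principle A.
*the reviewers₂* c-commands the anaphor but is outside its binding domain → cannot satisfy Principle A.
*the surgeons₃* c-commands the anaphor but is outside its binding domain → cannot satisfy Principle A.
*the dancers₄* c-commands the anaphor within its binding domain → licit binder.
*the engineers₅* c-commands the anaphor within its binding domain → licit binder.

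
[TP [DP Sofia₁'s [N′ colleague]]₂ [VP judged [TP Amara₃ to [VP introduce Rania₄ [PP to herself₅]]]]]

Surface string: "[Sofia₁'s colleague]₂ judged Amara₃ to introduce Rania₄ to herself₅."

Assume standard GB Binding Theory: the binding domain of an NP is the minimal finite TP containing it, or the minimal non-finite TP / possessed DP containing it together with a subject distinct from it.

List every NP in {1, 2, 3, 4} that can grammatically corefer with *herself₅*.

*herself* is an anaphor, so Principle A applies: it must be bound in its binding domain.
Binding domain of *herself₅*: the embedded TP, whose subject is Amara₃.
*Sofia₁* does not c-command the anaphor → cannot bind it.
*[Sofia₁'s colleague]₂* c-commands the anaphor but is outside its binding domain → cannot satisfy Principle A.
*Amara₃* c-commands the anaphor within its binding domain → licit binder.
*Rania₄* c-commands the anaphor within its binding domain → licit binder.

{3, 4}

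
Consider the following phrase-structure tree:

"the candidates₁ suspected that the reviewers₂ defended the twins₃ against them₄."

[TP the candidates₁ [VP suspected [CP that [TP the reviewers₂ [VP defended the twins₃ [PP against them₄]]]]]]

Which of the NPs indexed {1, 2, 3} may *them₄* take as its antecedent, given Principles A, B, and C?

{1}

*them* is a pronoun, so Principle B applies: it must be free in its binding domain.
Binding domain of *them₄*: the embedded TP, whose subject is the reviewers₂.
*the candidates₁* c-commands the pronoun but from outside its binding domain, and is not c-commanded by it → coindexation permitted.
*the reviewers₂* c-commands the pronoun within its binding domain → coindexation would violate Principle B.
*the twins₃* c-commands the pronoun within its binding domain → coindexation would violate Principle B.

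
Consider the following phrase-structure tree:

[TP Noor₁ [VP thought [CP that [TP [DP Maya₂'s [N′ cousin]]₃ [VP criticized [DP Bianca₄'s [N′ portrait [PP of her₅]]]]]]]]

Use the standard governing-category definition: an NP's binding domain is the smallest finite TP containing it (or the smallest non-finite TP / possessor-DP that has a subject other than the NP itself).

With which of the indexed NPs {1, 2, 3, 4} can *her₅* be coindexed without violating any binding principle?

*her* is a pronoun, so Principle B applies: it must be free in its binding domain.
Binding domain of *her₅*: the possessed DP, whose subject is Bianca₄.
*Noor₁* c-commands the pronoun but from outside its binding domain, and is not c-commanded by it → coindexation permitted.
*Maya₂* and the pronoun do not c-command one another → neither Principle B nor Principle C is at stake; coindexation permitted.
*[Maya₂'s cousin]₃* c-commands the pronoun but from outside its binding domain, and is not c-commanded by it → coindexation permitted.
*Bianca₄* c-commands the pronoun within its binding domain → coindexation would violate Principle B.

{1, 2, 3}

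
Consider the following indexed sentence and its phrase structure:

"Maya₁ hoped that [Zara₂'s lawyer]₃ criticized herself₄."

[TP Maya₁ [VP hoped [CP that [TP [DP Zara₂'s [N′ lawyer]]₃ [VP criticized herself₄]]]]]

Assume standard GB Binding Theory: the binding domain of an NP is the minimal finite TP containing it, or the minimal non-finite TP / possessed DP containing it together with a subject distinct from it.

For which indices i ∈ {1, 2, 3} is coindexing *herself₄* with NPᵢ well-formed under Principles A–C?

*herself* is an anaphor, so Principle A applies: it must be bound in its binding domain.
Binding domain of *herself₄*: the embedded TP, whose subject is [Zara₂'s lawyer]₃.
*Maya₁* c-commands the anaphor but is outside its binding domain → cannot satisfy Principle A.
*Zara₂* does not c-command the anaphor → cannot bind it.
*[Zara₂'s lawyer]₃* c-commands the anaphor within its binding domain → licit binder.

{3}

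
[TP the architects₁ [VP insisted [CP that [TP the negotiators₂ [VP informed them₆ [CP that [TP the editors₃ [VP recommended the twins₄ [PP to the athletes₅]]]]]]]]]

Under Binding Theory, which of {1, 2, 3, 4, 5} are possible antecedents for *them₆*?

{1}

*them* is a pronoun, so Principle B applies: it must be free in its binding domain.
Binding domain of *them₆*: the embedded TP, whose subject is the negotiators₂.
*the architects₁* c-commands the pronoun but from outside its binding domain, and is not c-commanded by it → coindexation permitted.
*the negotiators₂* c-commands the pronoun within its binding domain → coindexation would violate Principle B.
*the editors₃*: the pronoun c-commands this R-expression → coindexation would violate Principle C on *the editors₃*.
*the twins₄*: the pronoun c-commands this R-expression → coindexation would violate Principle C on *the twins₄*.
*the athletes₅*: the pronoun c-commands this R-expression → coindexation would violate Principle C on *the athletes₅*.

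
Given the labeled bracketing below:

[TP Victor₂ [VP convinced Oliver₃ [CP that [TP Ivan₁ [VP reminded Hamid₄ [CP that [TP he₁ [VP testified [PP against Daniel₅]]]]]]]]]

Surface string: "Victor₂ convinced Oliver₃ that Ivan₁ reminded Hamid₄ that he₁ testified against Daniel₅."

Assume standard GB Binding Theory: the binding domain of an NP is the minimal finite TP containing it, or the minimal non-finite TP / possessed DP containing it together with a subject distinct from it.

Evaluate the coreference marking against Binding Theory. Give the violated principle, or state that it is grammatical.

The two coindexed NPs are *Ivan₁* and *he₁*.
*he₁* is a pronoun; nothing c-commands it within its binding domain (the embedded TP.), so Principle B holds trivially.
*Ivan₁* is an R-expression; *he₁* does not c-command it, and no other NP shares its index, so Principle C is satisfied.
All principles are respected.

grammatical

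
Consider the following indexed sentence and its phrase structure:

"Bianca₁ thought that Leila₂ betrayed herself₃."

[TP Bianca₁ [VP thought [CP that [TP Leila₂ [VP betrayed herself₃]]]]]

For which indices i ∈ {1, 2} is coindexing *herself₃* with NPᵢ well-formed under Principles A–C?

{2}

*herself* is an anaphor, so Principle A applies: it must be bound in its binding domain.
Binding domain of *herself₃*: the embedded TP, whose subject is Leila₂.
*Bianca₁* c-commands the anaphor but is outside its binding domain → cannot satisfy Principle A.
*Leila₂* c-commands the anaphor within its binding domain → licit binder.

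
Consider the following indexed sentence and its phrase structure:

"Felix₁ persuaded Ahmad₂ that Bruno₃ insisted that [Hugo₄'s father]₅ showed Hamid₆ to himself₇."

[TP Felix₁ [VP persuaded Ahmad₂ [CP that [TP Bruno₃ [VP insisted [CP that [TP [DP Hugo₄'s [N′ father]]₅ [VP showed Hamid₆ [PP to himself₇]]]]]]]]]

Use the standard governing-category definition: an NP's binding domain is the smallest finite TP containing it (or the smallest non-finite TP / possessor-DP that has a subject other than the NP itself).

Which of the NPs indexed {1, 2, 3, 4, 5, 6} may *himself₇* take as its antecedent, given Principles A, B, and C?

{5, 6}

*himself* is an anaphor, so Principle A applies: it must be bound in its binding domain.
Binding domain of *himself₇*: the embedded TP, whose subject is [Hugo₄'s father]₅.
*Felix₁* c-commands the anaphor but is outside its binding domain → cannot satisfy Principle A.
*Ahmad₂* c-commands the anaphor but is outside its binding domain → cannot satisfy Principle A.
*Bruno₃* c-commands the anaphor but is outside its binding domain → cannot satisfy Principle A.
*Hugo₄* does not c-command the anaphor → cannot bind it.
*[Hugo₄'s father]₅* c-commands the anaphor within its binding domain → licit binder.
*Hamid₆* c-commands the anaphor within its binding domain → licit binder.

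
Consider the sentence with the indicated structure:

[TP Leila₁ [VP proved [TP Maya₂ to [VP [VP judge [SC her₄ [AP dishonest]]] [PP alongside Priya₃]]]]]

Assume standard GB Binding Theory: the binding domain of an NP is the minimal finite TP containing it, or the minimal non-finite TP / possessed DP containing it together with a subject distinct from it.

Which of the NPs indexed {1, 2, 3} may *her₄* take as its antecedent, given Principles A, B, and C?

{1, 3}

*her* is a pronoun, so Principle B applies: it must be free in its binding domain.
Binding domain of *her₄*: the embedded TP, whose subject is Maya₂.
*Leila₁* c-commands the pronoun but from outside its binding domain, and is not c-commanded by it → coindexation permitted.
*Maya₂* c-commands the pronoun within its binding domain → coindexation would violate Principle B.
*Priya₃* and the pronoun do not c-command one another → neither Principle B nor Principle C is at stake; coindexation permitted.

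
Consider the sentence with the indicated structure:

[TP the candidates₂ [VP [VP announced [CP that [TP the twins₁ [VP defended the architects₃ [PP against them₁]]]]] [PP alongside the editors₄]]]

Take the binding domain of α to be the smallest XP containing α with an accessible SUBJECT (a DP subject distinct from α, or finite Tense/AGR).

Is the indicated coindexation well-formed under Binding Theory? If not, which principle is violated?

Principle B

The two coindexed NPs are *the twins₁* and *them₁*.
*them₁* is a pronoun. Its binding domain is the embedded TP, whose subject is the twins₁.
*the twins₁* c-commands it within that domain and carries the same index.
The pronoun is locally bound → Principle B violation.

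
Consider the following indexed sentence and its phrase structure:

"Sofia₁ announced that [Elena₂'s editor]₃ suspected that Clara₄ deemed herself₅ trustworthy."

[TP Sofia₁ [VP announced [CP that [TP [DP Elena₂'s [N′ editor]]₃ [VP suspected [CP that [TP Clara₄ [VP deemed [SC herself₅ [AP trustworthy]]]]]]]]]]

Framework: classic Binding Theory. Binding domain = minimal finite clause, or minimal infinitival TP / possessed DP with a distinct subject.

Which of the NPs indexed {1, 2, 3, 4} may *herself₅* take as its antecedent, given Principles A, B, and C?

{4}

*herself* is an anaphor, so Principle A applies: it must be bound in its binding domain.
Binding domain of *herself₅*: the embedded TP, whose subject is Clara₄.
*Sofia₁* c-commands the anaphor but is outside its binding domain → cannot satisfy Principle A.
*Elena₂* does not c-command the anaphor → cannot bind it.
*[Elena₂'s editor]₃* c-commands the anaphor but is outside its binding domain → cannot satisfy Principle A.
*Clara₄* c-commands the anaphor within its binding domain → licit binder.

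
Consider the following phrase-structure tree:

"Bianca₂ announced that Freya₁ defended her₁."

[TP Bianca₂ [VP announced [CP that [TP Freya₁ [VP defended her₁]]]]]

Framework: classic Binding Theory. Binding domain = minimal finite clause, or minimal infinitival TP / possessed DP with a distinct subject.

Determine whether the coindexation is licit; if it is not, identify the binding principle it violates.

The two coindexed NPs are *Freya₁* and *her₁*.
*her₁* is a pronoun. Its binding domain is the embedded TP, whose subject is Freya₁.
*Freya₁* c-commands it within that domain and carries the same index.
The pronoun is locally bound → Principle B violation.

Principle B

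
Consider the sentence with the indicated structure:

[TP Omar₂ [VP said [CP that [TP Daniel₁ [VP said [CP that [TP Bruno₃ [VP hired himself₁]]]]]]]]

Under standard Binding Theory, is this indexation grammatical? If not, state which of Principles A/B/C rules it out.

The two coindexed NPs are *Daniel₁* and *himself₁*.
*himself₁* is an anaphor. Principle A requires it to be bound within its binding domain — the embedded TP, whose subject is Bruno₃.
Within that domain it is c-commanded by *Bruno₃*, which does not share its index.
*Daniel₁* does c-command the anaphor, but from outside its binding domain.
The anaphor is unbound in its domain → Principle A violation.

Principle A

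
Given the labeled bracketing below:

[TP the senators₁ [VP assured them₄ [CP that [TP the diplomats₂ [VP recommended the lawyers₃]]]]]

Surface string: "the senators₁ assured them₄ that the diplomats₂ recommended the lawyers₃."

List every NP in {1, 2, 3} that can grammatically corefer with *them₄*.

*them* is a pronoun, so Principle B applies: it must be free in its binding domain.
Binding domain of *them₄*: the matrix TP, whose subject is the senators₁.
*the senators₁* c-commands the pronoun within its binding domain → coindexation would violate Principle B.
*the diplomats₂*: the pronoun c-commands this R-expression → coindexation would violate Principle C on *the diplomats₂*.
*the lawyers₃*: the pronoun c-commands this R-expression → coindexation would violate Principle C on *the lawyers₃*.

none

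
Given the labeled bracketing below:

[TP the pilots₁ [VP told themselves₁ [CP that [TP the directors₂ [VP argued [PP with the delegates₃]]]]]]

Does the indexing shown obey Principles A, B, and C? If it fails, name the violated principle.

grammatical

The two coindexed NPs are *the pilots₁* and *themselves₁*.
*themselves₁* is an anaphor; its binding domain is the matrix TP, whose subject is the pilots₁. *the pilots₁* c-commands it within that domain and shares its index, so Principle A is satisfied.
*the pilots₁* is an R-expression; *themselves₁* does not c-command it, and no other NP shares its index, so Principle C is satisfied.
All principles are respected.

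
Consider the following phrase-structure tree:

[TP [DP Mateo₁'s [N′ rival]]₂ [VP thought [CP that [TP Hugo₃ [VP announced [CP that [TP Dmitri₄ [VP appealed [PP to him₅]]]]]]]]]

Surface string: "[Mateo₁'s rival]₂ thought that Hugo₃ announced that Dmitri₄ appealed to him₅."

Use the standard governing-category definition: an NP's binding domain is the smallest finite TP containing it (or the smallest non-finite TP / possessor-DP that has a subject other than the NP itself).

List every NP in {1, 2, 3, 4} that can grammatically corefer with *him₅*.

*him* is a pronoun, so Principle B applies: it must be free in its binding domain.
Binding domain of *him₅*: the embedded TP, whose subject is Dmitri₄.
*Mateo₁* and the pronoun do not c-command one another → neither Principle B nor Principle C is at stake; coindexation permitted.
*[Mateo₁'s rival]₂* c-commands the pronoun but from outside its binding domain, and is not c-commanded by it → coindexation permitted.
*Hugo₃* c-commands the pronoun but from outside its binding domain, and is not c-commanded by it → coindexation permitted.
*Dmitri₄* c-commands the pronoun within its binding domain → coindexation would violate Principle B.

{1, 2, 3}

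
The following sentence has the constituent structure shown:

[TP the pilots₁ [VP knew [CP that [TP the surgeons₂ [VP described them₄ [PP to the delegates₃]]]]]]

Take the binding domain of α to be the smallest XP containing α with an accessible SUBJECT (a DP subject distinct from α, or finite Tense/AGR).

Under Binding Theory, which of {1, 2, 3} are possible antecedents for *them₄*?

*them* is a pronoun, so Principle B applies: it must be free in its binding domain.
Binding domain of *them₄*: the embedded TP, whose subject is the surgeons₂.
*the pilots₁* c-commands the pronoun but from outside its binding domain, and is not c-commanded by it → coindexation permitted.
*the surgeons₂* c-commands the pronoun within its binding domain → coindexation would violate Principle B.
*the delegates₃*: the pronoun c-commands this R-expression → coindexation would violate Principle C on *the delegates₃*.

{1}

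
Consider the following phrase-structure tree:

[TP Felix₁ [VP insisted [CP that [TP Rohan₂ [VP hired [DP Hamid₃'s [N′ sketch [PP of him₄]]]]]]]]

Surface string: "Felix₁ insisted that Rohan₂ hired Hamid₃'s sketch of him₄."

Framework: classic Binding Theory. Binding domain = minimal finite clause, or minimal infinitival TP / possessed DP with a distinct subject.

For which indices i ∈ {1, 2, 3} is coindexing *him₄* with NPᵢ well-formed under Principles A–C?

*him* is a pronoun, so Principle B applies: it must be free in its binding domain.
Binding domain of *him₄*: the possessed DP, whose subject is Hamid₃.
*Felix₁* c-commands the pronoun but from outside its binding domain, and is not c-commanded by it → coindexation permitted.
*Rohan₂* c-commands the pronoun but from outside its binding domain, and is not c-commanded by it → coindexation permitted.
*Hamid₃* c-commands the pronoun within its binding domain → coindexation would violate Principle B.

{1, 2}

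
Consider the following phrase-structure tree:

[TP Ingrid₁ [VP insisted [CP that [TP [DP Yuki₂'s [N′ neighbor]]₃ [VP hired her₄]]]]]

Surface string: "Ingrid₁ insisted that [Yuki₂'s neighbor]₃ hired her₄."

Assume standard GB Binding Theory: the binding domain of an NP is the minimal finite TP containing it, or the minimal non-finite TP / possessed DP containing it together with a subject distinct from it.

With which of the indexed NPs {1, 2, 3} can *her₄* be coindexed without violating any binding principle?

*her* is a pronoun, so Principle B applies: it must be free in its binding domain.
Binding domain of *her₄*: the embedded TP, whose subject is [Yuki₂'s neighbor]₃.
*Ingrid₁* c-commands the pronoun but from outside its binding domain, and is not c-commanded by it → coindexation permitted.
*Yuki₂* and the pronoun do not c-command one another → neither Principle B nor Principle C is at stake; coindexation permitted.
*[Yuki₂'s neighbor]₃* c-commands the pronoun within its binding domain → coindexation would violate Principle B.

{1, 2}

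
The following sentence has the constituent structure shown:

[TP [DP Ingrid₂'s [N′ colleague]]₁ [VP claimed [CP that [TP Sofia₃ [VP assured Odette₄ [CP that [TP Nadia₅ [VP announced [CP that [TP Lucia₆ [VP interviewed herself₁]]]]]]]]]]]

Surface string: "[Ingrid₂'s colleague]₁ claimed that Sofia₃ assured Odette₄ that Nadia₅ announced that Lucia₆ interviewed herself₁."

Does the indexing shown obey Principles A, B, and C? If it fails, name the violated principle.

The two coindexed NPs are *[Ingrid₂'s colleague]₁* and *herself₁*.
*herself₁* is an anaphor. Principle A requires it to be bound within its binding domain — the embedded TP, whose subject is Lucia₆.
Within that domain it is c-commanded by *Lucia₆*, which does not share its index.
*[Ingrid₂'s colleague]₁* does c-command the anaphor, but from outside its binding domain.
The anaphor is unbound in its domain → Principle A violation.

Principle A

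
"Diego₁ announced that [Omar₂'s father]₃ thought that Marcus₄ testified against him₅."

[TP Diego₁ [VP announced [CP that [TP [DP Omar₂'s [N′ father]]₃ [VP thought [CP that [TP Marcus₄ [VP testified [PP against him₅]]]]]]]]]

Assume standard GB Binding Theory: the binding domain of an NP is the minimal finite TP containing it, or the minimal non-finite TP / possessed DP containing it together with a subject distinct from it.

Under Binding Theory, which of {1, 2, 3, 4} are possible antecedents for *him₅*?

*him* is a pronoun, so Principle B applies: it must be free in its binding domain.
Binding domain of *him₅*: the embedded TP, whose subject is Marcus₄.
*Diego₁* c-commands the pronoun but from outside its binding domain, and is not c-commanded by it → coindexation permitted.
*Omar₂* and the pronoun do not c-command one another → neither Principle B nor Principle C is at stake; coindexation permitted.
*[Omar₂'s father]₃* c-commands the pronoun but from outside its binding domain, and is not c-commanded by it → coindexation permitted.
*Marcus₄* c-commands the pronoun within its binding domain → coindexation would violate Principle B.

{1, 2, 3}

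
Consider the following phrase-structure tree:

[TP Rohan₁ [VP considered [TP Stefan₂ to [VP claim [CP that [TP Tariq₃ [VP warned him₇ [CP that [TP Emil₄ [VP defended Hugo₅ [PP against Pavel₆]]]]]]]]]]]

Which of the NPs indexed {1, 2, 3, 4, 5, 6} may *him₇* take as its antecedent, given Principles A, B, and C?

{1, 2}

*him* is a pronoun, so Principle B applies: it must be free in its binding domain.
Binding domain of *him₇*: the embedded TP, whose subject is Tariq₃.
*Rohan₁* c-commands the pronoun but from outside its binding domain, and is not c-commanded by it → coindexation permitted.
*Stefan₂* c-commands the pronoun but from outside its binding domain, and is not c-commanded by it → coindexation permitted.
*Tariq₃* c-commands the pronoun within its binding domain → coindexation would violate Principle B.
*Emil₄*: the pronoun c-commands this R-expression → coindexation would violate Principle C on *Emil₄*.
*Hugo₅*: the pronoun c-commands this R-expression → coindexation would violate Principle C on *Hugo₅*.
*Pavel₆*: the pronoun c-commands this R-expression → coindexation would violate Principle C on *Pavel₆*.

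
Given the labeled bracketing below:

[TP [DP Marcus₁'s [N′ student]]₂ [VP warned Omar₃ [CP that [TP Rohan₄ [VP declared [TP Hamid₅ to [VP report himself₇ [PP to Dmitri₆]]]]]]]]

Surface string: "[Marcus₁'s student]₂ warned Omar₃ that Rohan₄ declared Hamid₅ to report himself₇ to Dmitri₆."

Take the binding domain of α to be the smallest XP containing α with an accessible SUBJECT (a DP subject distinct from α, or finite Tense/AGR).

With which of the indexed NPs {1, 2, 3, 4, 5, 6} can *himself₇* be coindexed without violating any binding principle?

{5}

*himself* is an anaphor, so Principle A applies: it must be bound in its binding domain.
Binding domain of *himself₇*: the embedded TP, whose subject is Hamid₅.
*Marcus₁* does not c-command the anaphor → cannot bind it.
*[Marcus₁'s student]₂* c-commands the anaphor but is outside its binding domain → cannot satisfy Principle A.
*Omar₃* c-commands the anaphor but is outside its binding domain → cannot satisfy Principle A.
*Rohan₄* c-commands the anaphor but is outside its binding domain → cannot satisfy Principle A.
*Hamid₅* c-commands the anaphor within its binding domain → licit binder.
*Dmitri₆* does not c-command the anaphor → cannot bind it.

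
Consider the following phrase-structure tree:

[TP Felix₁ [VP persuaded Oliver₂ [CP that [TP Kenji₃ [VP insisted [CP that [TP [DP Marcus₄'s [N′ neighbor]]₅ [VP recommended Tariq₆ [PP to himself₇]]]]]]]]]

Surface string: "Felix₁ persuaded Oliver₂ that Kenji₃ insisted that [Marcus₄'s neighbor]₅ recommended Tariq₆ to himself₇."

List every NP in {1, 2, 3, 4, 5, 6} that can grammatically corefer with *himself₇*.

*himself* is an anaphor, so Principle A applies: it must be bound in its binding domain.
Binding domain of *himself₇*: the embedded TP, whose subject is [Marcus₄'s neighbor]₅.
*Felix₁* c-commands the anaphor but is outside its binding domain → cannot satisfy Principle A.
*Oliver₂* c-commands the anaphor but is outside its binding domain → cannot satisfy Principle A.
*Kenji₃* c-commands the anaphor but is outside its binding domain → cannot satisfy Principle A.
*Marcus₄* does not c-command the anaphor → cannot bind it.
*[Marcus₄'s neighbor]₅* c-commands the anaphor within its binding domain → licit binder.
*Tariq₆* c-commands the anaphor within its binding domain → licit binder.

{5, 6}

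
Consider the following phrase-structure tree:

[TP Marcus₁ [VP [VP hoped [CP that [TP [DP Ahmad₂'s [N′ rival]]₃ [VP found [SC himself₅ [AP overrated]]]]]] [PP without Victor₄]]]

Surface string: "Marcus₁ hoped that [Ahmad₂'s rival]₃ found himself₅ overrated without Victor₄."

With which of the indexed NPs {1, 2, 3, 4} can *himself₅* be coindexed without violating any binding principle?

{3}

*himself* is an anaphor, so Principle A applies: it must be bound in its binding domain.
Binding domain of *himself₅*: the embedded TP, whose subject is [Ahmad₂'s rival]₃.
*Marcus₁* c-commands the anaphor but is outside its binding domain → cannot satisfy Principle A.
*Ahmad₂* does not c-command the anaphor → cannot bind it.
*[Ahmad₂'s rival]₃* c-commands the anaphor within its binding domain → licit binder.
*Victor₄* does not c-command the anaphor → cannot bind it.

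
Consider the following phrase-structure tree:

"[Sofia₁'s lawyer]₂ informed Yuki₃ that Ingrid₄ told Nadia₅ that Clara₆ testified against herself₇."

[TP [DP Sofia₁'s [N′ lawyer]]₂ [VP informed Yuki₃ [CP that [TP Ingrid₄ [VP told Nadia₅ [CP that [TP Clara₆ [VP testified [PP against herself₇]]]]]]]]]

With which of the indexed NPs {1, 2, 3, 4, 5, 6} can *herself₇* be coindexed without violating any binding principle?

{6}

*herself* is an anaphor, so Principle A applies: it must be bound in its binding domain.
Binding domain of *herself₇*: the embedded TP, whose subject is Clara₆.
*Sofia₁* does not c-command the anaphor → cannot bind it.
*[Sofia₁'s lawyer]₂* c-commands the anaphor but is outside its binding domain → cannot satisfy Principle A.
*Yuki₃* c-commands the anaphor but is outside its binding domain → cannot satisfy Principle A.
*Ingrid₄* c-commands the anaphor but is outside its binding domain → cannot satisfy Principle A.
*Nadia₅* c-commands the anaphor but is outside its binding domain → cannot satisfy Principle A.
*Clara₆* c-commands the anaphor within its binding domain → licit binder.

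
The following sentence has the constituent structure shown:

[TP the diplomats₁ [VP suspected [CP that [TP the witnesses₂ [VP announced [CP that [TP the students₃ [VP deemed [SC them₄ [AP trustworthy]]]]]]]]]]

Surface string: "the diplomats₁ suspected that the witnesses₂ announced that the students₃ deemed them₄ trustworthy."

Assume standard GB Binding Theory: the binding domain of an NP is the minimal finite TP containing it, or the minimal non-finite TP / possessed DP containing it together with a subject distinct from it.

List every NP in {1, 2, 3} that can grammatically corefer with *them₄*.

{1, 2}

*them* is a pronoun, so Principle B applies: it must be free in its binding domain.
Binding domain of *them₄*: the embedded TP, whose subject is the students₃.
*the diplomats₁* c-commands the pronoun but from outside its binding domain, and is not c-commanded by it → coindexation permitted.
*the witnesses₂* c-commands the pronoun but from outside its binding domain, and is not c-commanded by it → coindexation permitted.
*the students₃* c-commands the pronoun within its binding domain → coindexation would violate Principle B.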